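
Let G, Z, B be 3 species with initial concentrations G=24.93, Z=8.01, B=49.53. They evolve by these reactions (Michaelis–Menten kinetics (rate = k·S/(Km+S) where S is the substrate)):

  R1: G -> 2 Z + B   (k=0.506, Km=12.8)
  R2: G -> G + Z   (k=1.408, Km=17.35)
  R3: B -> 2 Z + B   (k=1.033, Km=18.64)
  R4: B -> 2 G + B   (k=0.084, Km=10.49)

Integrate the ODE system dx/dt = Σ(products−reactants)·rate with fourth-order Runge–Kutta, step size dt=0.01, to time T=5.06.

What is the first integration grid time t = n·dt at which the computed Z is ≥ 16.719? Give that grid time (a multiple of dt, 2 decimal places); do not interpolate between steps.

Threshold first reached at t = 2.91

RK4 with dt=0.01: 506 steps to T=5.06. Trajectory (selected grid times):
t=0.00: G=24.93 Z=8.01 B=49.53
t=0.56: G=24.82 Z=9.69 B=49.72
t=1.12: G=24.71 Z=11.37 B=49.90
t=1.69: G=24.60 Z=13.08 B=50.09
t=2.25: G=24.49 Z=14.76 B=50.28
t=2.81: G=24.38 Z=16.43 B=50.47
t=2.90: G=24.37 Z=16.70 B=50.50
t=2.91: G=24.36 Z=16.73 B=50.50
t=3.37: G=24.28 Z=18.11 B=50.65
t=3.94: G=24.17 Z=19.82 B=50.84
t=4.50: G=24.06 Z=21.49 B=51.03
t=5.06: G=23.95 Z=23.17 B=51.21
Z(2.90)=16.703 < 16.719 but Z(2.91)=16.733 ≥ 16.719, so the first grid time is t=2.91.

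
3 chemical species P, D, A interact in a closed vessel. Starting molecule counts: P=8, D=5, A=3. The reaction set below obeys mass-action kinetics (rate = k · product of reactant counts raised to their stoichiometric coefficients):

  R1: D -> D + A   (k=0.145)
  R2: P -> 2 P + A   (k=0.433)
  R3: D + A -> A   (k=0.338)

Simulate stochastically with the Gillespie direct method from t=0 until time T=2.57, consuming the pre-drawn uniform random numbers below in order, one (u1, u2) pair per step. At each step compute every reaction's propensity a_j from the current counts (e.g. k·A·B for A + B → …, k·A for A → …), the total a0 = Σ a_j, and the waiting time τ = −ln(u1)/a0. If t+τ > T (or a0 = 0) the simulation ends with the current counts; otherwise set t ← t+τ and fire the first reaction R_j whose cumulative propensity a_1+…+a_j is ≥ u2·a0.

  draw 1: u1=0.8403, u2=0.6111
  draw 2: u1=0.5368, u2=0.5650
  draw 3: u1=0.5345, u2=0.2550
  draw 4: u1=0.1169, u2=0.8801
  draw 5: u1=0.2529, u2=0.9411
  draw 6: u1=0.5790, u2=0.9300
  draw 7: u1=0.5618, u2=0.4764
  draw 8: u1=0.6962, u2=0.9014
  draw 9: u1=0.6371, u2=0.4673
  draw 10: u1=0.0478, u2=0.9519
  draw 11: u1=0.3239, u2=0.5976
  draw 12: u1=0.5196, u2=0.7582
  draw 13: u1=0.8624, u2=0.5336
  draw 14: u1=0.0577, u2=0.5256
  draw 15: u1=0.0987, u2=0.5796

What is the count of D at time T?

D at T = 0

t=0.000: P=8 D=5 A=3
Draw 1: a1=0.725, a2=3.464, a3=5.070, a0=9.259; τ=−ln(0.8403)/9.259=0.019 → t=0.019; u2·a0=0.6111·9.259=5.658; a1+a2=4.189 < 5.658 ≤ a1+…+a3=9.259 → R3 fires; P=8 D=4 A=3
Draw 2: a1=0.580, a2=3.464, a3=4.056, a0=8.100; τ=−ln(0.5368)/8.100=0.077 → t=0.096; u2·a0=0.5650·8.100=4.576; a1+a2=4.044 < 4.576 ≤ a1+…+a3=8.100 → R3 fires; P=8 D=3 A=3
Draw 3: a1=0.435, a2=3.464, a3=3.042, a0=6.941; τ=−ln(0.5345)/6.941=0.090 → t=0.186; u2·a0=0.2550·6.941=1.770; a1=0.435 < 1.770 ≤ a1+a2=3.899 → R2 fires; P=9 D=3 A=4
Draw 4: a1=0.435, a2=3.897, a3=4.056, a0=8.388; τ=−ln(0.1169)/8.388=0.256 → t=0.442; u2·a0=0.8801·8.388=7.382; a1+a2=4.332 < 7.382 ≤ a1+…+a3=8.388 → R3 fires; P=9 D=2 A=4
Draw 5: a1=0.290, a2=3.897, a3=2.704, a0=6.891; τ=−ln(0.2529)/6.891=0.200 → t=0.641; u2·a0=0.9411·6.891=6.485; a1+a2=4.187 < 6.485 ≤ a1+…+a3=6.891 → R3 fires; P=9 D=1 A=4
Draw 6: a1=0.145, a2=3.897, a3=1.352, a0=5.394; τ=−ln(0.5790)/5.394=0.101 → t=0.743; u2·a0=0.9300·5.394=5.016; a1+a2=4.042 < 5.016 ≤ a1+…+a3=5.394 → R3 fires; P=9 D=0 A=4
Draw 7: a1=0.000, a2=3.897, a3=0.000, a0=3.897; τ=−ln(0.5618)/3.897=0.148 → t=0.891; u2·a0=0.4764·3.897=1.857; a1=0.000 < 1.857 ≤ a1+a2=3.897 → R2 fires; P=10 D=0 A=5
Draw 8: a1=0.000, a2=4.330, a3=0.000, a0=4.330; τ=−ln(0.6962)/4.330=0.084 → t=0.974; u2·a0=0.9014·4.330=3.903; a1=0.000 < 3.903 ≤ a1+a2=4.330 → R2 fires; P=11 D=0 A=6
Draw 9: a1=0.000, a2=4.763, a3=0.000, a0=4.763; τ=−ln(0.6371)/4.763=0.095 → t=1.069; u2·a0=0.4673·4.763=2.226; a1=0.000 < 2.226 ≤ a1+a2=4.763 → R2 fires; P=12 D=0 A=7
Draw 10: a1=0.000, a2=5.196, a3=0.000, a0=5.196; τ=−ln(0.0478)/5.196=0.585 → t=1.654; u2·a0=0.9519·5.196=4.946; a1=0.000 < 4.946 ≤ a1+a2=5.196 → R2 fires; P=13 D=0 A=8
Draw 11: a1=0.000, a2=5.629, a3=0.000, a0=5.629; τ=−ln(0.3239)/5.629=0.200 → t=1.854; u2·a0=0.5976·5.629=3.364; a1=0.000 < 3.364 ≤ a1+a2=5.629 → R2 fires; P=14 D=0 A=9
Draw 12: a1=0.000, a2=6.062, a3=0.000, a0=6.062; τ=−ln(0.5196)/6.062=0.108 → t=1.962; u2·a0=0.7582·6.062=4.596; a1=0.000 < 4.596 ≤ a1+a2=6.062 → R2 fires; P=15 D=0 A=10
Draw 13: a1=0.000, a2=6.495, a3=0.000, a0=6.495; τ=−ln(0.8624)/6.495=0.023 → t=1.985; u2·a0=0.5336·6.495=3.466; a1=0.000 < 3.466 ≤ a1+a2=6.495 → R2 fires; P=16 D=0 A=11
Draw 14: a1=0.000, a2=6.928, a3=0.000, a0=6.928; τ=−ln(0.0577)/6.928=0.412 → t=2.397; u2·a0=0.5256·6.928=3.641; a1=0.000 < 3.641 ≤ a1+a2=6.928 → R2 fires; P=17 D=0 A=12
Draw 15: a1=0.000, a2=7.361, a3=0.000, a0=7.361; τ=−ln(0.0987)/7.361=0.315 → t=2.711 > T=2.57: stop.
Read off D at T=2.57: 0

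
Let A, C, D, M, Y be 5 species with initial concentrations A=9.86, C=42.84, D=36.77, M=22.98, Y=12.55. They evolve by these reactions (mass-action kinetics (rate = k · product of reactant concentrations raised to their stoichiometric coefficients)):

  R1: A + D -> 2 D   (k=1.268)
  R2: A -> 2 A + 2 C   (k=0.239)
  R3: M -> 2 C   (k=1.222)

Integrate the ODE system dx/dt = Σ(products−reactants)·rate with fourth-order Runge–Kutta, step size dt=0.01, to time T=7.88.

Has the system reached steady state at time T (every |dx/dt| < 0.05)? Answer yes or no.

RK4 with dt=0.01: 788 steps to T=7.88. Trajectory (selected grid times):
t=0.00: A=9.86 C=42.84 D=36.77 M=22.98 Y=12.55
t=0.88: A=0.00 C=73.21 D=46.67 M=7.84 Y=12.55
t=1.75: A=0.00 C=83.47 D=46.67 M=2.71 Y=12.55
t=2.63: A=0.00 C=87.04 D=46.67 M=0.92 Y=12.55
t=3.50: A=0.00 C=88.25 D=46.67 M=0.32 Y=12.55
t=4.38: A=0.00 C=88.67 D=46.67 M=0.11 Y=12.55
t=5.25: A=0.00 C=88.81 D=46.67 M=0.04 Y=12.55
t=6.13: A=0.00 C=88.86 D=46.67 M=0.01 Y=12.55
t=7.00: A=0.00 C=88.88 D=46.67 M=0.00 Y=12.55
t=7.88: A=0.00 C=88.89 D=46.67 M=0.00 Y=12.55
Rates at T: R1=0.0000, R2=0.0000, R3=0.0018
dx/dt at T (Σ net stoichiometry × rate): A=-0.0000, C=+0.0037, D=+0.0000, M=-0.0018, Y=+0.0000
Largest |dx/dt| is |+0.0037| (C) < 0.05 → steady.

Steady state at T: yes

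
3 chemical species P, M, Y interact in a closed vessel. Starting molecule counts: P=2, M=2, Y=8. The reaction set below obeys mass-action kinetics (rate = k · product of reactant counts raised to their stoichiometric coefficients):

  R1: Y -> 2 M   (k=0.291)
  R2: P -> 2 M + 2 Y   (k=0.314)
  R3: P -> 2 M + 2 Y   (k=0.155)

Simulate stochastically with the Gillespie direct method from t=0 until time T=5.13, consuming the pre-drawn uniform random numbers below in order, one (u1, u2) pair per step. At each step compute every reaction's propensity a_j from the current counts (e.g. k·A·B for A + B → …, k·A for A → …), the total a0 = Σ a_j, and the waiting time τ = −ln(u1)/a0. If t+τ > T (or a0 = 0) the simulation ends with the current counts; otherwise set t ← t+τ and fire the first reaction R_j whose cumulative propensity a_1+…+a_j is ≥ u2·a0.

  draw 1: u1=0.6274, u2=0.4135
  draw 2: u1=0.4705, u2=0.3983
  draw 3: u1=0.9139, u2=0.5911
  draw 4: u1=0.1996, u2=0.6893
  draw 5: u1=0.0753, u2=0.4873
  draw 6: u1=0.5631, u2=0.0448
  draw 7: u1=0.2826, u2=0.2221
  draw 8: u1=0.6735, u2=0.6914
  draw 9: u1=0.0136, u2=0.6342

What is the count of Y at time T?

Y at T = 3

t=0.000: P=2 M=2 Y=8
Draw 1: a1=2.328, a2=0.628, a3=0.310, a0=3.266; τ=−ln(0.6274)/3.266=0.143 → t=0.143; u2·a0=0.4135·3.266=1.350 ≤ a1=2.328 → R1 fires; P=2 M=4 Y=7
Draw 2: a1=2.037, a2=0.628, a3=0.310, a0=2.975; τ=−ln(0.4705)/2.975=0.253 → t=0.396; u2·a0=0.3983·2.975=1.185 ≤ a1=2.037 → R1 fires; P=2 M=6 Y=6
Draw 3: a1=1.746, a2=0.628, a3=0.310, a0=2.684; τ=−ln(0.9139)/2.684=0.034 → t=0.430; u2·a0=0.5911·2.684=1.587 ≤ a1=1.746 → R1 fires; P=2 M=8 Y=5
Draw 4: a1=1.455, a2=0.628, a3=0.310, a0=2.393; τ=−ln(0.1996)/2.393=0.673 → t=1.103; u2·a0=0.6893·2.393=1.649; a1=1.455 < 1.649 ≤ a1+a2=2.083 → R2 fires; P=1 M=10 Y=7
Draw 5: a1=2.037, a2=0.314, a3=0.155, a0=2.506; τ=−ln(0.0753)/2.506=1.032 → t=2.135; u2·a0=0.4873·2.506=1.221 ≤ a1=2.037 → R1 fires; P=1 M=12 Y=6
Draw 6: a1=1.746, a2=0.314, a3=0.155, a0=2.215; τ=−ln(0.5631)/2.215=0.259 → t=2.394; u2·a0=0.0448·2.215=0.099 ≤ a1=1.746 → R1 fires; P=1 M=14 Y=5
Draw 7: a1=1.455, a2=0.314, a3=0.155, a0=1.924; τ=−ln(0.2826)/1.924=0.657 → t=3.051; u2·a0=0.2221·1.924=0.427 ≤ a1=1.455 → R1 fires; P=1 M=16 Y=4
Draw 8: a1=1.164, a2=0.314, a3=0.155, a0=1.633; τ=−ln(0.6735)/1.633=0.242 → t=3.293; u2·a0=0.6914·1.633=1.129 ≤ a1=1.164 → R1 fires; P=1 M=18 Y=3
Draw 9: a1=0.873, a2=0.314, a3=0.155, a0=1.342; τ=−ln(0.0136)/1.342=3.202 → t=6.496 > T=5.13: stop.
Read off Y at T=5.13: 3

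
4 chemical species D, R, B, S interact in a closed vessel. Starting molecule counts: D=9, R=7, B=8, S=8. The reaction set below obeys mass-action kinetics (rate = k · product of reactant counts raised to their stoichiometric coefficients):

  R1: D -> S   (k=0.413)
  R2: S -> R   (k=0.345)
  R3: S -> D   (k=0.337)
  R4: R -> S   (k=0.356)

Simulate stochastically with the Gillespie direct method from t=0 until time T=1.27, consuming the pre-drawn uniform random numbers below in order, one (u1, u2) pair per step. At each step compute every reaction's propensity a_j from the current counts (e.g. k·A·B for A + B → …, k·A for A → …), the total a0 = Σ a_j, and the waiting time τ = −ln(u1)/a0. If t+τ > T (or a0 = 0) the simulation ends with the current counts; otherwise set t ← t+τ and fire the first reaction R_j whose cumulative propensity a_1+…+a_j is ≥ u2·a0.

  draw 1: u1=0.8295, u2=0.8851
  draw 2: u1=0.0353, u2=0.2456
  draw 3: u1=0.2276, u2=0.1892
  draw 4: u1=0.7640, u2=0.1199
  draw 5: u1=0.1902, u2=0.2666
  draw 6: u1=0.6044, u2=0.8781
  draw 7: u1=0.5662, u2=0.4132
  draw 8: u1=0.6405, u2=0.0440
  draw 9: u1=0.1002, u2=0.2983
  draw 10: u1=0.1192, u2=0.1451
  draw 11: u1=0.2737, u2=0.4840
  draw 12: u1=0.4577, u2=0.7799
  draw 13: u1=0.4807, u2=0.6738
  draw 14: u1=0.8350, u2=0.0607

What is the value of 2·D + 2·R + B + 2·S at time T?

Value at T = 56

Check how each reaction changes W = 2·D + 2·R + B + 2·S (weight of products minus weight of reactants):
R1: D -> S: (2·1) − (2·1) = 2 − 2 = 0
R2: S -> R: (2·1) − (2·1) = 2 − 2 = 0
R3: S -> D: (2·1) − (2·1) = 2 − 2 = 0
R4: R -> S: (2·1) − (2·1) = 2 − 2 = 0
Every reaction leaves W unchanged, so W is conserved and no simulation is needed: W(T) = W(0) = 2·9 + 2·7 + 8 + 2·8 = 56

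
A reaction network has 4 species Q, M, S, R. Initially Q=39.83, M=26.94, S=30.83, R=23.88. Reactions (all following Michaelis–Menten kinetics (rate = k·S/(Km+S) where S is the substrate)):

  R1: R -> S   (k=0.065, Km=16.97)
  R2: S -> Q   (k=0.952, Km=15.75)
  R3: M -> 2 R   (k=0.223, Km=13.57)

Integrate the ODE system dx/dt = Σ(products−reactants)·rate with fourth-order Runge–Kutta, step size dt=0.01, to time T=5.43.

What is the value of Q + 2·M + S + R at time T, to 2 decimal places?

Value at T = 148.42

Check how each reaction changes W = Q + 2·M + S + R (weight of products minus weight of reactants):
R1: R -> S: (1·1) − (1·1) = 1 − 1 = 0
R2: S -> Q: (1·1) − (1·1) = 1 − 1 = 0
R3: M -> 2 R: (1·2) − (2·1) = 2 − 2 = 0
Every reaction leaves W unchanged, so W is conserved and no simulation is needed: W(T) = W(0) = 39.83 + 2·26.94 + 30.83 + 23.88 = 148.42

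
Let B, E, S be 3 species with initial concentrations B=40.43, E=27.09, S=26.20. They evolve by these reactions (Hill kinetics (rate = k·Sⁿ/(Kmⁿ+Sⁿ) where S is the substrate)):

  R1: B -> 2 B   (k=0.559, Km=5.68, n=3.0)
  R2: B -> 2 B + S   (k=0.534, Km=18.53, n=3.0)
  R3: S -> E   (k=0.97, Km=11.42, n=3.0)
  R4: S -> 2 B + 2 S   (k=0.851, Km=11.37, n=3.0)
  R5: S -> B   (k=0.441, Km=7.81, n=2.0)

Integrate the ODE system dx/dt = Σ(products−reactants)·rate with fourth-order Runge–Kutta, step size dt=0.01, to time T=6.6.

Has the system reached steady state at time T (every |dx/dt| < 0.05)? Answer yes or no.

RK4 with dt=0.01: 660 steps to T=6.6. Trajectory (selected grid times):
t=0.00: B=40.43 E=27.09 S=26.20
t=0.73: B=42.64 E=27.74 S=26.18
t=1.47: B=44.88 E=28.41 S=26.17
t=2.20: B=47.10 E=29.06 S=26.16
t=2.93: B=49.32 E=29.71 S=26.15
t=3.67: B=51.57 E=30.38 S=26.15
t=4.40: B=53.80 E=31.03 S=26.15
t=5.13: B=56.02 E=31.68 S=26.15
t=5.87: B=58.28 E=32.35 S=26.15
t=6.60: B=60.51 E=33.00 S=26.15
Rates at T: R1=0.5585, R2=0.5191, R3=0.8955, R4=0.7864, R5=0.4049
dx/dt at T (Σ net stoichiometry × rate): B=+3.0553, E=+0.8955, S=+0.0051
Largest |dx/dt| is |+3.0553| (B) ≥ 0.05 → not steady.

Steady state at T: no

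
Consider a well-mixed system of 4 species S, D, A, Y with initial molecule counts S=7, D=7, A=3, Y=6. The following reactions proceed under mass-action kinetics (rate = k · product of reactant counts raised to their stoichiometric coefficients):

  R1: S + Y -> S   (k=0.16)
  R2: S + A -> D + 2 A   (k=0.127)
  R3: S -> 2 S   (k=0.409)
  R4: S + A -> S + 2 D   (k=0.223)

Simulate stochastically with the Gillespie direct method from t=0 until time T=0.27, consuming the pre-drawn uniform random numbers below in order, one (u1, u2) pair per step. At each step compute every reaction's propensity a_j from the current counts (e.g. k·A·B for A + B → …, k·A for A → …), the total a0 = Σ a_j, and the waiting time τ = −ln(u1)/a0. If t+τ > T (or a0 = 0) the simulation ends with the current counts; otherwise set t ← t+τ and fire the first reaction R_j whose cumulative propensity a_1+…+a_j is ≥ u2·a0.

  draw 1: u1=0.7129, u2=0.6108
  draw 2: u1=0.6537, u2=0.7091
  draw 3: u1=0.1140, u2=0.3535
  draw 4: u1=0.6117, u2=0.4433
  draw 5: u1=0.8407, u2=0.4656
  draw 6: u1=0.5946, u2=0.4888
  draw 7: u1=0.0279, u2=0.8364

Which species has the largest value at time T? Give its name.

Dominant species at T: D

t=0.000: S=7 D=7 A=3 Y=6
Draw 1: a1=6.720, a2=2.667, a3=2.863, a4=4.683, a0=16.933; τ=−ln(0.7129)/16.933=0.020 → t=0.020; u2·a0=0.6108·16.933=10.343; a1+a2=9.387 < 10.343 ≤ a1+…+a3=12.250 → R3 fires; S=8 D=7 A=3 Y=6
Draw 2: a1=7.680, a2=3.048, a3=3.272, a4=5.352, a0=19.352; τ=−ln(0.6537)/19.352=0.022 → t=0.042; u2·a0=0.7091·19.352=13.723; a1+a2=10.728 < 13.723 ≤ a1+…+a3=14.000 → R3 fires; S=9 D=7 A=3 Y=6
Draw 3: a1=8.640, a2=3.429, a3=3.681, a4=6.021, a0=21.771; τ=−ln(0.1140)/21.771=0.100 → t=0.142; u2·a0=0.3535·21.771=7.696 ≤ a1=8.640 → R1 fires; S=9 D=7 A=3 Y=5
Draw 4: a1=7.200, a2=3.429, a3=3.681, a4=6.021, a0=20.331; τ=−ln(0.6117)/20.331=0.024 → t=0.166; u2·a0=0.4433·20.331=9.013; a1=7.200 < 9.013 ≤ a1+a2=10.629 → R2 fires; S=8 D=8 A=4 Y=5
Draw 5: a1=6.400, a2=4.064, a3=3.272, a4=7.136, a0=20.872; τ=−ln(0.8407)/20.872=0.008 → t=0.174; u2·a0=0.4656·20.872=9.718; a1=6.400 < 9.718 ≤ a1+a2=10.464 → R2 fires; S=7 D=9 A=5 Y=5
Draw 6: a1=5.600, a2=4.445, a3=2.863, a4=7.805, a0=20.713; τ=−ln(0.5946)/20.713=0.025 → t=0.199; u2·a0=0.4888·20.713=10.125; a1+a2=10.045 < 10.125 ≤ a1+…+a3=12.908 → R3 fires; S=8 D=9 A=5 Y=5
Draw 7: a1=6.400, a2=5.080, a3=3.272, a4=8.920, a0=23.672; τ=−ln(0.0279)/23.672=0.151 → t=0.350 > T=0.27: stop.
At T=0.27: S=8 D=9 A=5 Y=5; the largest is D.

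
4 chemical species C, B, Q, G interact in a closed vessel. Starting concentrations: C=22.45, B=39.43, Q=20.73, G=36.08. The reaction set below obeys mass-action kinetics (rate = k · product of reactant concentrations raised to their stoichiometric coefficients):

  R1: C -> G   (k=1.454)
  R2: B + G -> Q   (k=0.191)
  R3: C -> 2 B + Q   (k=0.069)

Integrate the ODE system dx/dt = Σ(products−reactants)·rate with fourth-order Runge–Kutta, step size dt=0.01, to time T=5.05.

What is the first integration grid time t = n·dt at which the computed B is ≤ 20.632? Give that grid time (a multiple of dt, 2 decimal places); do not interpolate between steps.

RK4 with dt=0.01: 505 steps to T=5.05. Trajectory (selected grid times):
t=0.00: C=22.45 B=39.43 Q=20.73 G=36.08
t=0.13: C=18.42 B=20.64 Q=40.07 G=20.78
t=0.14: C=18.14 B=19.87 Q=40.87 G=20.25
t=0.56: C=9.57 B=6.09 Q=55.82 G=13.87
t=1.12: C=4.08 B=1.62 Q=61.04 G=14.14
t=1.68: C=1.74 B=0.44 Q=62.54 G=14.98
t=2.24: C=0.74 B=0.12 Q=62.99 G=15.53
t=2.81: C=0.31 B=0.04 Q=63.13 G=15.82
t=3.37: C=0.13 B=0.01 Q=63.18 G=15.95
t=3.93: C=0.06 B=0.01 Q=63.20 G=16.01
t=4.49: C=0.02 B=0.00 Q=63.21 G=16.03
t=5.05: C=0.01 B=0.00 Q=63.21 G=16.04
B(0.13)=20.643 > 20.632 but B(0.14)=19.875 ≤ 20.632, so the first grid time is t=0.14.

Threshold first reached at t = 0.14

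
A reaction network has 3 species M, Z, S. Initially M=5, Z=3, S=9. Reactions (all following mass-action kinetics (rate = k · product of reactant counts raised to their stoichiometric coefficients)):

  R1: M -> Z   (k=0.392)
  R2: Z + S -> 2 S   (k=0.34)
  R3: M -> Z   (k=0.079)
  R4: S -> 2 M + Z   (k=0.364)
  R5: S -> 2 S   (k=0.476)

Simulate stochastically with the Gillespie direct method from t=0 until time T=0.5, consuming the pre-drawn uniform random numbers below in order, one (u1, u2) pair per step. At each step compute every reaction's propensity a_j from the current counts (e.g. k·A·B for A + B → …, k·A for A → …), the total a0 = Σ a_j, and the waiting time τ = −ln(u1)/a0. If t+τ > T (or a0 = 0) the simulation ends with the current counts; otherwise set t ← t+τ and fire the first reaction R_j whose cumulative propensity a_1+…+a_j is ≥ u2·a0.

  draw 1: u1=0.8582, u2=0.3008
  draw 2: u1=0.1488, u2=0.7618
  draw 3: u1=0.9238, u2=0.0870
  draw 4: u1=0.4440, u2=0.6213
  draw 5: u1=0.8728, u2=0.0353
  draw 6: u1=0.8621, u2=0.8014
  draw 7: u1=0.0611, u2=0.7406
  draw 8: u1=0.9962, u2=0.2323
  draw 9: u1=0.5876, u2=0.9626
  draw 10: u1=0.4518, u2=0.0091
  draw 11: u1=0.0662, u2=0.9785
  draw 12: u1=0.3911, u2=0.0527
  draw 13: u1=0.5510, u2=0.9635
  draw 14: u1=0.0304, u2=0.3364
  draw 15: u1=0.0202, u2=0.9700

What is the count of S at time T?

S at T = 15

t=0.000: M=5 Z=3 S=9
Draw 1: a1=1.960, a2=9.180, a3=0.395, a4=3.276, a5=4.284, a0=19.095; τ=−ln(0.8582)/19.095=0.008 → t=0.008; u2·a0=0.3008·19.095=5.744; a1=1.960 < 5.744 ≤ a1+a2=11.140 → R2 fires; M=5 Z=2 S=10
Draw 2: a1=1.960, a2=6.800, a3=0.395, a4=3.640, a5=4.760, a0=17.555; τ=−ln(0.1488)/17.555=0.109 → t=0.117; u2·a0=0.7618·17.555=13.373; a1+…+a4=12.795 < 13.373 ≤ a1+…+a5=17.555 → R5 fires; M=5 Z=2 S=11
Draw 3: a1=1.960, a2=7.480, a3=0.395, a4=4.004, a5=5.236, a0=19.075; τ=−ln(0.9238)/19.075=0.004 → t=0.121; u2·a0=0.0870·19.075=1.660 ≤ a1=1.960 → R1 fires; M=4 Z=3 S=11
Draw 4: a1=1.568, a2=11.220, a3=0.316, a4=4.004, a5=5.236, a0=22.344; τ=−ln(0.4440)/22.344=0.036 → t=0.157; u2·a0=0.6213·22.344=13.882; a1+…+a3=13.104 < 13.882 ≤ a1+…+a4=17.108 → R4 fires; M=6 Z=4 S=10
Draw 5: a1=2.352, a2=13.600, a3=0.474, a4=3.640, a5=4.760, a0=24.826; τ=−ln(0.8728)/24.826=0.005 → t=0.163; u2·a0=0.0353·24.826=0.876 ≤ a1=2.352 → R1 fires; M=5 Z=5 S=10
Draw 6: a1=1.960, a2=17.000, a3=0.395, a4=3.640, a5=4.760, a0=27.755; τ=−ln(0.8621)/27.755=0.005 → t=0.168; u2·a0=0.8014·27.755=22.243; a1+…+a3=19.355 < 22.243 ≤ a1+…+a4=22.995 → R4 fires; M=7 Z=6 S=9
Draw 7: a1=2.744, a2=18.360, a3=0.553, a4=3.276, a5=4.284, a0=29.217; τ=−ln(0.0611)/29.217=0.096 → t=0.264; u2·a0=0.7406·29.217=21.638; a1+a2=21.104 < 21.638 ≤ a1+…+a3=21.657 → R3 fires; M=6 Z=7 S=9
Draw 8: a1=2.352, a2=21.420, a3=0.474, a4=3.276, a5=4.284, a0=31.806; τ=−ln(0.9962)/31.806=0.000 → t=0.264; u2·a0=0.2323·31.806=7.389; a1=2.352 < 7.389 ≤ a1+a2=23.772 → R2 fires; M=6 Z=6 S=10
Draw 9: a1=2.352, a2=20.400, a3=0.474, a4=3.640, a5=4.760, a0=31.626; τ=−ln(0.5876)/31.626=0.017 → t=0.280; u2·a0=0.9626·31.626=30.443; a1+…+a4=26.866 < 30.443 ≤ a1+…+a5=31.626 → R5 fires; M=6 Z=6 S=11
Draw 10: a1=2.352, a2=22.440, a3=0.474, a4=4.004, a5=5.236, a0=34.506; τ=−ln(0.4518)/34.506=0.023 → t=0.303; u2·a0=0.0091·34.506=0.314 ≤ a1=2.352 → R1 fires; M=5 Z=7 S=11
Draw 11: a1=1.960, a2=26.180, a3=0.395, a4=4.004, a5=5.236, a0=37.775; τ=−ln(0.0662)/37.775=0.072 → t=0.375; u2·a0=0.9785·37.775=36.963; a1+…+a4=32.539 < 36.963 ≤ a1+…+a5=37.775 → R5 fires; M=5 Z=7 S=12
Draw 12: a1=1.960, a2=28.560, a3=0.395, a4=4.368, a5=5.712, a0=40.995; τ=−ln(0.3911)/40.995=0.023 → t=0.398; u2·a0=0.0527·40.995=2.160; a1=1.960 < 2.160 ≤ a1+a2=30.520 → R2 fires; M=5 Z=6 S=13
Draw 13: a1=1.960, a2=26.520, a3=0.395, a4=4.732, a5=6.188, a0=39.795; τ=−ln(0.5510)/39.795=0.015 → t=0.413; u2·a0=0.9635·39.795=38.342; a1+…+a4=33.607 < 38.342 ≤ a1+…+a5=39.795 → R5 fires; M=5 Z=6 S=14
Draw 14: a1=1.960, a2=28.560, a3=0.395, a4=5.096, a5=6.664, a0=42.675; τ=−ln(0.0304)/42.675=0.082 → t=0.495; u2·a0=0.3364·42.675=14.356; a1=1.960 < 14.356 ≤ a1+a2=30.520 → R2 fires; M=5 Z=5 S=15
Draw 15: a1=1.960, a2=25.500, a3=0.395, a4=5.460, a5=7.140, a0=40.455; τ=−ln(0.0202)/40.455=0.096 → t=0.592 > T=0.5: stop.
Read off S at T=0.5: 15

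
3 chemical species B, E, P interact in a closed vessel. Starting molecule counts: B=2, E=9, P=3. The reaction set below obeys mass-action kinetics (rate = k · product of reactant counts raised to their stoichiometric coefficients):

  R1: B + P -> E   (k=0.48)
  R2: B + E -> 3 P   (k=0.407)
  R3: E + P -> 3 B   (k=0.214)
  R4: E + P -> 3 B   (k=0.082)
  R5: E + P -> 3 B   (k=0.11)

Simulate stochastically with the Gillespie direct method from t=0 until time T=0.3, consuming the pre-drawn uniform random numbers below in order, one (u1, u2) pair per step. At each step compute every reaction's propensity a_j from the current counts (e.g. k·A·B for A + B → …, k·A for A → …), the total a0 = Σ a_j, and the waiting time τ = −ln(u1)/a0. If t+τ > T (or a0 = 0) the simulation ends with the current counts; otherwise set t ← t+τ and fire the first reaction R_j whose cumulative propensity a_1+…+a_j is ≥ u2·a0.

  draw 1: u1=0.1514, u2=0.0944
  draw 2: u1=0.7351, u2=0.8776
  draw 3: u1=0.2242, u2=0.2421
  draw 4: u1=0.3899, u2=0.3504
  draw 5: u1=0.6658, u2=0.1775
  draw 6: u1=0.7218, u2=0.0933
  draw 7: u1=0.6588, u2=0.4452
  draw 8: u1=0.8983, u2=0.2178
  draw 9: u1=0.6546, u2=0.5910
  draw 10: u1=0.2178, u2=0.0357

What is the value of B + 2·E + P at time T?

Value at T = 23

Check how each reaction changes W = B + 2·E + P (weight of products minus weight of reactants):
R1: B + P -> E: (2·1) − (1·1 + 1·1) = 2 − 2 = 0
R2: B + E -> 3 P: (1·3) − (1·1 + 2·1) = 3 − 3 = 0
R3: E + P -> 3 B: (1·3) − (2·1 + 1·1) = 3 − 3 = 0
R4: E + P -> 3 B: (1·3) − (2·1 + 1·1) = 3 − 3 = 0
R5: E + P -> 3 B: (1·3) − (2·1 + 1·1) = 3 − 3 = 0
Every reaction leaves W unchanged, so W is conserved and no simulation is needed: W(T) = W(0) = 2 + 2·9 + 3 = 23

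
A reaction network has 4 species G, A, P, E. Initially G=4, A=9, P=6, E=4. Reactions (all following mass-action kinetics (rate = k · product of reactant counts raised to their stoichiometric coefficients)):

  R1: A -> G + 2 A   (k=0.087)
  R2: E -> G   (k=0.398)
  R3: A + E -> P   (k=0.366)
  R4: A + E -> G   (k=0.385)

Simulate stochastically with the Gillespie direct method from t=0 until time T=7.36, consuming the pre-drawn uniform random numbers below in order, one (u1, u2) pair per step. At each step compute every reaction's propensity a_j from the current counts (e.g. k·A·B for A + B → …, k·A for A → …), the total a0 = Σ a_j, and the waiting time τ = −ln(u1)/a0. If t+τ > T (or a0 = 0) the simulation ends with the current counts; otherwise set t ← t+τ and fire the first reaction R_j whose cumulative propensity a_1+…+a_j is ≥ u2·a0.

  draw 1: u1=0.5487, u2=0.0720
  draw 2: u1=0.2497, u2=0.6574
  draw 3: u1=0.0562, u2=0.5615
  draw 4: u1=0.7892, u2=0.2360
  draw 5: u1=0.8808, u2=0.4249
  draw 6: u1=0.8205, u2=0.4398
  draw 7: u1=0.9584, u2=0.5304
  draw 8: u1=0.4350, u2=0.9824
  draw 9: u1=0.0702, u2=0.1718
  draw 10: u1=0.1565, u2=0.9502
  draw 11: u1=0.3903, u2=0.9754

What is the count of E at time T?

t=0.000: G=4 A=9 P=6 E=4
Draw 1: a1=0.783, a2=1.592, a3=13.176, a4=13.860, a0=29.411; τ=−ln(0.5487)/29.411=0.020 → t=0.020; u2·a0=0.0720·29.411=2.118; a1=0.783 < 2.118 ≤ a1+a2=2.375 → R2 fires; G=5 A=9 P=6 E=3
Draw 2: a1=0.783, a2=1.194, a3=9.882, a4=10.395, a0=22.254; τ=−ln(0.2497)/22.254=0.062 → t=0.083; u2·a0=0.6574·22.254=14.630; a1+…+a3=11.859 < 14.630 ≤ a1+…+a4=22.254 → R4 fires; G=6 A=8 P=6 E=2
Draw 3: a1=0.696, a2=0.796, a3=5.856, a4=6.160, a0=13.508; τ=−ln(0.0562)/13.508=0.213 → t=0.296; u2·a0=0.5615·13.508=7.585; a1+…+a3=7.348 < 7.585 ≤ a1+…+a4=13.508 → R4 fires; G=7 A=7 P=6 E=1
Draw 4: a1=0.609, a2=0.398, a3=2.562, a4=2.695, a0=6.264; τ=−ln(0.7892)/6.264=0.038 → t=0.334; u2·a0=0.2360·6.264=1.478; a1+a2=1.007 < 1.478 ≤ a1+…+a3=3.569 → R3 fires; G=7 A=6 P=7 E=0
Draw 5: a1=0.522, a2=0.000, a3=0.000, a4=0.000, a0=0.522; τ=−ln(0.8808)/0.522=0.243 → t=0.577; u2·a0=0.4249·0.522=0.222 ≤ a1=0.522 → R1 fires; G=8 A=7 P=7 E=0
Draw 6: a1=0.609, a2=0.000, a3=0.000, a4=0.000, a0=0.609; τ=−ln(0.8205)/0.609=0.325 → t=0.902; u2·a0=0.4398·0.609=0.268 ≤ a1=0.609 → R1 fires; G=9 A=8 P=7 E=0
Draw 7: a1=0.696, a2=0.000, a3=0.000, a4=0.000, a0=0.696; τ=−ln(0.9584)/0.696=0.061 → t=0.963; u2·a0=0.5304·0.696=0.369 ≤ a1=0.696 → R1 fires; G=10 A=9 P=7 E=0
Draw 8: a1=0.783, a2=0.000, a3=0.000, a4=0.000, a0=0.783; τ=−ln(0.4350)/0.783=1.063 → t=2.026; u2·a0=0.9824·0.783=0.769 ≤ a1=0.783 → R1 fires; G=11 A=10 P=7 E=0
Draw 9: a1=0.870, a2=0.000, a3=0.000, a4=0.000, a0=0.870; τ=−ln(0.0702)/0.870=3.053 → t=5.079; u2·a0=0.1718·0.870=0.149 ≤ a1=0.870 → R1 fires; G=12 A=11 P=7 E=0
Draw 10: a1=0.957, a2=0.000, a3=0.000, a4=0.000, a0=0.957; τ=−ln(0.1565)/0.957=1.938 → t=7.017; u2·a0=0.9502·0.957=0.909 ≤ a1=0.957 → R1 fires; G=13 A=12 P=7 E=0
Draw 11: a1=1.044, a2=0.000, a3=0.000, a4=0.000, a0=1.044; τ=−ln(0.3903)/1.044=0.901 → t=7.918 > T=7.36: stop.
Read off E at T=7.36: 0

E at T = 0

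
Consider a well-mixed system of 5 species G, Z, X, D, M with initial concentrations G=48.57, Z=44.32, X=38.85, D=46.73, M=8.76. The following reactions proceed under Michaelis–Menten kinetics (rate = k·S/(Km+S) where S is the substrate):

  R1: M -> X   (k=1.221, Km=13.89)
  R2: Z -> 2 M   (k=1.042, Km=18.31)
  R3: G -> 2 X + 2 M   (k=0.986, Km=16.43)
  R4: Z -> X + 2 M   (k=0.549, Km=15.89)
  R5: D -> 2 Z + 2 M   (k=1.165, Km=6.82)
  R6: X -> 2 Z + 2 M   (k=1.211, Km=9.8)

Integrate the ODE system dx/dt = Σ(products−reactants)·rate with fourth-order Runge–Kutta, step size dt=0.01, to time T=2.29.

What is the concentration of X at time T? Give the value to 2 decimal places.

RK4 with dt=0.01: 229 steps to T=2.29. Trajectory (selected grid times):
t=0.00: G=48.57 Z=44.32 X=38.85 D=46.73 M=8.76
t=0.25: G=48.39 Z=45.03 X=39.20 D=46.48 M=10.57
t=0.51: G=48.19 Z=45.76 X=39.58 D=46.21 M=12.44
t=0.76: G=48.01 Z=46.46 X=39.96 D=45.96 M=14.22
t=1.02: G=47.82 Z=47.20 X=40.36 D=45.69 M=16.08
t=1.27: G=47.64 Z=47.90 X=40.75 D=45.44 M=17.85
t=1.53: G=47.45 Z=48.63 X=41.17 D=45.18 M=19.69
t=1.78: G=47.26 Z=49.33 X=41.58 D=44.92 M=21.46
t=2.04: G=47.07 Z=50.06 X=42.01 D=44.66 M=23.29
t=2.29: G=46.89 Z=50.76 X=42.42 D=44.41 M=25.05
Read off X at T=2.29: 42.42

X at T = 42.42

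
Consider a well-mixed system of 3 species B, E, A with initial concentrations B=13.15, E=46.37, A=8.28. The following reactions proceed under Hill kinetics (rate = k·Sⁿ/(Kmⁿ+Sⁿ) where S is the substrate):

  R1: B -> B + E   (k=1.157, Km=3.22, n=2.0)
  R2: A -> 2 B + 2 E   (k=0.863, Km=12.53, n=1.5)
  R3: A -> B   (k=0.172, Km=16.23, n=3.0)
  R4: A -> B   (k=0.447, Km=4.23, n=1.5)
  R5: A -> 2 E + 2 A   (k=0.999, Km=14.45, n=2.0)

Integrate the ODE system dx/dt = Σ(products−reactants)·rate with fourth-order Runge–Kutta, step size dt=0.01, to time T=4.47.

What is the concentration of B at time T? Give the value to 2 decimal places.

B at T = 17.02

RK4 with dt=0.01: 447 steps to T=4.47. Trajectory (selected grid times):
t=0.00: B=13.15 E=46.37 A=8.28
t=0.50: B=13.62 E=47.46 A=8.08
t=0.99: B=14.07 E=48.51 A=7.88
t=1.49: B=14.52 E=49.57 A=7.69
t=1.99: B=14.97 E=50.61 A=7.49
t=2.48: B=15.39 E=51.62 A=7.30
t=2.98: B=15.81 E=52.64 A=7.11
t=3.48: B=16.23 E=53.64 A=6.92
t=3.97: B=16.62 E=54.61 A=6.73
t=4.47: B=17.02 E=55.58 A=6.55
Read off B at T=4.47: 17.02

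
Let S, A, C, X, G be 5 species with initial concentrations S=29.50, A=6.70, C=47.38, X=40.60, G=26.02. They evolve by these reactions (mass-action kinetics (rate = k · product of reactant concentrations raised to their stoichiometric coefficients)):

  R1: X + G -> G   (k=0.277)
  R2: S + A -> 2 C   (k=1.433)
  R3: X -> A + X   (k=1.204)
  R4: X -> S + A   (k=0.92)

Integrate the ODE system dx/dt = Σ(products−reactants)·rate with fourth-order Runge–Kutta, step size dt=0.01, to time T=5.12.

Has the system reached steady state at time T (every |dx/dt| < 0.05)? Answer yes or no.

RK4 with dt=0.01: 512 steps to T=5.12. Trajectory (selected grid times):
t=0.00: S=29.50 A=6.70 C=47.38 X=40.60 G=26.02
t=0.57: S=16.90 A=0.05 C=81.69 X=0.39 G=26.02
t=1.14: S=16.79 A=0.00 C=82.00 X=0.00 G=26.02
t=1.71: S=16.79 A=0.00 C=82.00 X=0.00 G=26.02
t=2.28: S=16.79 A=0.00 C=82.00 X=0.00 G=26.02
t=2.84: S=16.79 A=0.00 C=82.00 X=0.00 G=26.02
t=3.41: S=16.79 A=0.00 C=82.00 X=0.00 G=26.02
t=3.98: S=16.79 A=0.00 C=82.00 X=0.00 G=26.02
t=4.55: S=16.79 A=0.00 C=82.00 X=0.00 G=26.02
t=5.12: S=16.79 A=0.00 C=82.00 X=0.00 G=26.02
Rates at T: R1=0.0000, R2=0.0000, R3=0.0000, R4=0.0000
dx/dt at T (Σ net stoichiometry × rate): S=-0.0000, A=-0.0000, C=+0.0000, X=-0.0000, G=+0.0000
Largest |dx/dt| is |-0.0000| (X) < 0.05 → steady.

Steady state at T: yes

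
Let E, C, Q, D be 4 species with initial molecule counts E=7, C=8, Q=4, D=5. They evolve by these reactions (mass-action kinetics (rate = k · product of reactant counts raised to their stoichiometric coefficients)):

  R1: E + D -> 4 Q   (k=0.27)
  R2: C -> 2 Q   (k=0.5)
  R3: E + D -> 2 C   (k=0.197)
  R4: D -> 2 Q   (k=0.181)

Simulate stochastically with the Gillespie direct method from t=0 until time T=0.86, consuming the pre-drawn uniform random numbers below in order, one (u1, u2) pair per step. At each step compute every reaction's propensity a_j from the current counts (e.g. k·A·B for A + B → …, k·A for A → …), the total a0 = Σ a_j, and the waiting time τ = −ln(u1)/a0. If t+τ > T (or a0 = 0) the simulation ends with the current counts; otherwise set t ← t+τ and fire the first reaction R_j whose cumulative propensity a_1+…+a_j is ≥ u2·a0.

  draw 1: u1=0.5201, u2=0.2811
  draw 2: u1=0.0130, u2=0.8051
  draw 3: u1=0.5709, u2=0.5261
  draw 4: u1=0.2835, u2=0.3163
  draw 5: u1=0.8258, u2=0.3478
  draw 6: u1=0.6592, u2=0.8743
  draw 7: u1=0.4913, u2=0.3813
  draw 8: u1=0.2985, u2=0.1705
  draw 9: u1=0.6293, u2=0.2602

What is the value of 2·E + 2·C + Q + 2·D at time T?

Value at T = 44

Check how each reaction changes W = 2·E + 2·C + Q + 2·D (weight of products minus weight of reactants):
R1: E + D -> 4 Q: (1·4) − (2·1 + 2·1) = 4 − 4 = 0
R2: C -> 2 Q: (1·2) − (2·1) = 2 − 2 = 0
R3: E + D -> 2 C: (2·2) − (2·1 + 2·1) = 4 − 4 = 0
R4: D -> 2 Q: (1·2) − (2·1) = 2 − 2 = 0
Every reaction leaves W unchanged, so W is conserved and no simulation is needed: W(T) = W(0) = 2·7 + 2·8 + 4 + 2·5 = 44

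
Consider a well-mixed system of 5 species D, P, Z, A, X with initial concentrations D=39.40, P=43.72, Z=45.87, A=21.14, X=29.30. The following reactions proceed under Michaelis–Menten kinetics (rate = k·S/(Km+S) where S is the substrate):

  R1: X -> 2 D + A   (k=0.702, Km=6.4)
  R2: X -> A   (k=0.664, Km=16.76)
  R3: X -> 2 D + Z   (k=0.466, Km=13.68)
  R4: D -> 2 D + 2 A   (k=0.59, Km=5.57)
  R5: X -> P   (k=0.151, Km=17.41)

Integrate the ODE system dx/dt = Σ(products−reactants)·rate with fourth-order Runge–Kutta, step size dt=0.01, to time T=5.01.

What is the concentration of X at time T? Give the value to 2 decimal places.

X at T = 22.49

RK4 with dt=0.01: 501 steps to T=5.01. Trajectory (selected grid times):
t=0.00: D=39.40 P=43.72 Z=45.87 A=21.14 X=29.30
t=0.56: D=40.69 P=43.77 Z=46.05 A=22.28 X=28.51
t=1.11: D=41.95 P=43.82 Z=46.22 A=23.39 X=27.75
t=1.67: D=43.23 P=43.88 Z=46.39 A=24.53 X=26.97
t=2.23: D=44.50 P=43.93 Z=46.57 A=25.66 X=26.20
t=2.78: D=45.74 P=43.98 Z=46.73 A=26.77 X=25.45
t=3.34: D=47.00 P=44.03 Z=46.90 A=27.89 X=24.70
t=3.90: D=48.25 P=44.08 Z=47.07 A=29.01 X=23.95
t=4.45: D=49.47 P=44.12 Z=47.23 A=30.11 X=23.22
t=5.01: D=50.71 P=44.17 Z=47.39 A=31.23 X=22.49
Read off X at T=5.01: 22.49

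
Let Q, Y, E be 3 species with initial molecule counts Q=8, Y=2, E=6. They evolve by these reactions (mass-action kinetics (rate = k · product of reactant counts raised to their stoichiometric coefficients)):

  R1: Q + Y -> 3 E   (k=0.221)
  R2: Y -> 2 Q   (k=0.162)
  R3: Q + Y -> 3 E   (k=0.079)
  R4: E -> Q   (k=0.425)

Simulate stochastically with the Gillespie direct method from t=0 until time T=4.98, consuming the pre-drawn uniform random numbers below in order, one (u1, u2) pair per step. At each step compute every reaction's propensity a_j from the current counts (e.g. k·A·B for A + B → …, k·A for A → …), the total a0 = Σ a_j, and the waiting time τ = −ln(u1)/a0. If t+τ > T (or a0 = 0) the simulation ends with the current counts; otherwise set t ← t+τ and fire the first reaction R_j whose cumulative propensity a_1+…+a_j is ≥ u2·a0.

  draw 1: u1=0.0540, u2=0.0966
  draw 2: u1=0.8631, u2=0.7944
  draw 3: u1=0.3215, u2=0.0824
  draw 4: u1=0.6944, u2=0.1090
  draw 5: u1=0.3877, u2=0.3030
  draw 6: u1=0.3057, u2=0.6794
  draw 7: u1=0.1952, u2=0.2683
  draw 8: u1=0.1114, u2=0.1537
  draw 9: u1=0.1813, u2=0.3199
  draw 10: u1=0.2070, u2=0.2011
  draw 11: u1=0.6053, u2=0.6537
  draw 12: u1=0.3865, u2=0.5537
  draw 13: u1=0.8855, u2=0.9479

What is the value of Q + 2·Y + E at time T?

Check how each reaction changes W = Q + 2·Y + E (weight of products minus weight of reactants):
R1: Q + Y -> 3 E: (1·3) − (1·1 + 2·1) = 3 − 3 = 0
R2: Y -> 2 Q: (1·2) − (2·1) = 2 − 2 = 0
R3: Q + Y -> 3 E: (1·3) − (1·1 + 2·1) = 3 − 3 = 0
R4: E -> Q: (1·1) − (1·1) = 1 − 1 = 0
Every reaction leaves W unchanged, so W is conserved and no simulation is needed: W(T) = W(0) = 8 + 2·2 + 6 = 18

Value at T = 18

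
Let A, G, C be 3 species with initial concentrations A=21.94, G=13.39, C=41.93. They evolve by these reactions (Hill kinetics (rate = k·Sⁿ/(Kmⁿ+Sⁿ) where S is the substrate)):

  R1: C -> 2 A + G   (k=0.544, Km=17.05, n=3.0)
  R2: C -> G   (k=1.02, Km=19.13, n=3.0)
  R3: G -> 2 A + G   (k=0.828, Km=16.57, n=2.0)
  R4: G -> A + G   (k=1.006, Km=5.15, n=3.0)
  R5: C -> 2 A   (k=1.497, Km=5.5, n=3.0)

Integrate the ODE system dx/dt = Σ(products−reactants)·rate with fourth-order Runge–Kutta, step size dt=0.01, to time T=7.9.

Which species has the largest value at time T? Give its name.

Dominant species at T: A

RK4 with dt=0.01: 790 steps to T=7.9. Trajectory (selected grid times):
t=0.00: A=21.94 G=13.39 C=41.93
t=0.88: A=26.91 G=14.65 C=39.36
t=1.76: A=31.94 G=15.88 C=36.81
t=2.63: A=36.95 G=17.08 C=34.32
t=3.51: A=42.05 G=18.25 C=31.83
t=4.39: A=47.18 G=19.38 C=29.39
t=5.27: A=52.31 G=20.46 C=27.01
t=6.14: A=57.37 G=21.45 C=24.72
t=7.02: A=62.47 G=22.39 C=22.49
t=7.90: A=67.53 G=23.23 C=20.35
At T=7.9: A=67.53 G=23.23 C=20.35; the largest is A.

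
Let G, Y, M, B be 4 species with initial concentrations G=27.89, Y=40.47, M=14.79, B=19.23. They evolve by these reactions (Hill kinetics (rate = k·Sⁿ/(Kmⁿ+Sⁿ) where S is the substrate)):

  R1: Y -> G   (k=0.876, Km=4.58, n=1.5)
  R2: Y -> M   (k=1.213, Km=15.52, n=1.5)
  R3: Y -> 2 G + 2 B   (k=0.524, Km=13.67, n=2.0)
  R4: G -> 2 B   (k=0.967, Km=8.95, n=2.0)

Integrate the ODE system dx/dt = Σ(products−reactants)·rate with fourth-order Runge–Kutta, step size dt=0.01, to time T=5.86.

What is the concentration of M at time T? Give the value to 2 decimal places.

RK4 with dt=0.01: 586 steps to T=5.86. Trajectory (selected grid times):
t=0.00: G=27.89 Y=40.47 M=14.79 B=19.23
t=0.65: G=28.48 Y=38.98 M=15.42 B=20.98
t=1.30: G=29.05 Y=37.51 M=16.05 B=22.73
t=1.95: G=29.62 Y=36.05 M=16.67 B=24.48
t=2.60: G=30.18 Y=34.59 M=17.28 B=26.23
t=3.26: G=30.74 Y=33.14 M=17.89 B=28.00
t=3.91: G=31.28 Y=31.71 M=18.48 B=29.73
t=4.56: G=31.81 Y=30.31 M=19.06 B=31.47
t=5.21: G=32.32 Y=28.92 M=19.64 B=33.20
t=5.86: G=32.82 Y=27.55 M=20.20 B=34.92
Read off M at T=5.86: 20.20

M at T = 20.20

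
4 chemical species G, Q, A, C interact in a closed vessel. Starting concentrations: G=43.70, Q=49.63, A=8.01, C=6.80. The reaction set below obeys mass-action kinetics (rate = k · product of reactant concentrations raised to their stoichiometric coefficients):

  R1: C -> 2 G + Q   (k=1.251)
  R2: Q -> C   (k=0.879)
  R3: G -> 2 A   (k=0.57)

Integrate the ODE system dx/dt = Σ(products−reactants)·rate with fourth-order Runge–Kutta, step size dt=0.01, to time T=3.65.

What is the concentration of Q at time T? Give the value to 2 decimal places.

RK4 with dt=0.01: 365 steps to T=3.65. Trajectory (selected grid times):
t=0.00: G=43.70 Q=49.63 A=8.01 C=6.80
t=0.41: G=46.00 Q=40.03 A=28.62 C=16.40
t=0.81: G=53.38 Q=36.08 A=51.19 C=20.35
t=1.22: G=61.80 Q=34.37 A=78.12 C=22.06
t=1.62: G=69.31 Q=33.67 A=108.06 C=22.76
t=2.03: G=75.86 Q=33.36 A=142.03 C=23.07
t=2.43: G=81.10 Q=33.24 A=177.86 C=23.19
t=2.84: G=85.45 Q=33.18 A=216.82 C=23.25
t=3.24: G=88.84 Q=33.16 A=256.58 C=23.27
t=3.65: G=91.62 Q=33.15 A=298.78 C=23.28
Read off Q at T=3.65: 33.15

Q at T = 33.15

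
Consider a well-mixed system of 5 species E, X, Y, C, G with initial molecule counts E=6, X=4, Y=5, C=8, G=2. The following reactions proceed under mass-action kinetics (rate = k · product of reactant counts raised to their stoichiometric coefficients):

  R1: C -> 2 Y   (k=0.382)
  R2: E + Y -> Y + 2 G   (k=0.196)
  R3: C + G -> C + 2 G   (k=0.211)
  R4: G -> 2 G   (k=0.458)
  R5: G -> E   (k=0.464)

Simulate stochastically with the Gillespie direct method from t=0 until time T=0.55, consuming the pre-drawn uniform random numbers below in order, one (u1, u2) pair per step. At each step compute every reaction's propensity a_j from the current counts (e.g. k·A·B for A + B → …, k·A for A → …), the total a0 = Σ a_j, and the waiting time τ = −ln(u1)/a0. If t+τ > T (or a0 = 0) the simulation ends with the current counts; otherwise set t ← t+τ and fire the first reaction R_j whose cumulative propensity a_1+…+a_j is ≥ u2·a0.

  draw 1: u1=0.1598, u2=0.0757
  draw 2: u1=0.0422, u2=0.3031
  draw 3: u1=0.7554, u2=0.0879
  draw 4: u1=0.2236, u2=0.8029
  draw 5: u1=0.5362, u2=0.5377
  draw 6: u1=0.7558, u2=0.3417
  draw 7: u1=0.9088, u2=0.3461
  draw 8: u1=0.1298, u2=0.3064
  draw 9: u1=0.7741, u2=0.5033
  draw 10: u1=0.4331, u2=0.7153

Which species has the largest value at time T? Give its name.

t=0.000: E=6 X=4 Y=5 C=8 G=2
Draw 1: a1=3.056, a2=5.880, a3=3.376, a4=0.916, a5=0.928, a0=14.156; τ=−ln(0.1598)/14.156=0.130 → t=0.130; u2·a0=0.0757·14.156=1.072 ≤ a1=3.056 → R1 fires; E=6 X=4 Y=7 C=7 G=2
Draw 2: a1=2.674, a2=8.232, a3=2.954, a4=0.916, a5=0.928, a0=15.704; τ=−ln(0.0422)/15.704=0.202 → t=0.331; u2·a0=0.3031·15.704=4.760; a1=2.674 < 4.760 ≤ a1+a2=10.906 → R2 fires; E=5 X=4 Y=7 C=7 G=4
Draw 3: a1=2.674, a2=6.860, a3=5.908, a4=1.832, a5=1.856, a0=19.130; τ=−ln(0.7554)/19.130=0.015 → t=0.346; u2·a0=0.0879·19.130=1.682 ≤ a1=2.674 → R1 fires; E=5 X=4 Y=9 C=6 G=4
Draw 4: a1=2.292, a2=8.820, a3=5.064, a4=1.832, a5=1.856, a0=19.864; τ=−ln(0.2236)/19.864=0.075 → t=0.421; u2·a0=0.8029·19.864=15.949; a1+a2=11.112 < 15.949 ≤ a1+…+a3=16.176 → R3 fires; E=5 X=4 Y=9 C=6 G=5
Draw 5: a1=2.292, a2=8.820, a3=6.330, a4=2.290, a5=2.320, a0=22.052; τ=−ln(0.5362)/22.052=0.028 → t=0.449; u2·a0=0.5377·22.052=11.857; a1+a2=11.112 < 11.857 ≤ a1+…+a3=17.442 → R3 fires; E=5 X=4 Y=9 C=6 G=6
Draw 6: a1=2.292, a2=8.820, a3=7.596, a4=2.748, a5=2.784, a0=24.240; τ=−ln(0.7558)/24.240=0.012 → t=0.461; u2·a0=0.3417·24.240=8.283; a1=2.292 < 8.283 ≤ a1+a2=11.112 → R2 fires; E=4 X=4 Y=9 C=6 G=8
Draw 7: a1=2.292, a2=7.056, a3=10.128, a4=3.664, a5=3.712, a0=26.852; τ=−ln(0.9088)/26.852=0.004 → t=0.465; u2·a0=0.3461·26.852=9.293; a1=2.292 < 9.293 ≤ a1+a2=9.348 → R2 fires; E=3 X=4 Y=9 C=6 G=10
Draw 8: a1=2.292, a2=5.292, a3=12.660, a4=4.580, a5=4.640, a0=29.464; τ=−ln(0.1298)/29.464=0.069 → t=0.534; u2·a0=0.3064·29.464=9.028; a1+a2=7.584 < 9.028 ≤ a1+…+a3=20.244 → R3 fires; E=3 X=4 Y=9 C=6 G=11
Draw 9: a1=2.292, a2=5.292, a3=13.926, a4=5.038, a5=5.104, a0=31.652; τ=−ln(0.7741)/31.652=0.008 → t=0.542; u2·a0=0.5033·31.652=15.930; a1+a2=7.584 < 15.930 ≤ a1+…+a3=21.510 → R3 fires; E=3 X=4 Y=9 C=6 G=12
Draw 10: a1=2.292, a2=5.292, a3=15.192, a4=5.496, a5=5.568, a0=33.840; τ=−ln(0.4331)/33.840=0.025 → t=0.567 > T=0.55: stop.
At T=0.55: E=3 X=4 Y=9 C=6 G=12; the largest is G.

Dominant species at T: G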